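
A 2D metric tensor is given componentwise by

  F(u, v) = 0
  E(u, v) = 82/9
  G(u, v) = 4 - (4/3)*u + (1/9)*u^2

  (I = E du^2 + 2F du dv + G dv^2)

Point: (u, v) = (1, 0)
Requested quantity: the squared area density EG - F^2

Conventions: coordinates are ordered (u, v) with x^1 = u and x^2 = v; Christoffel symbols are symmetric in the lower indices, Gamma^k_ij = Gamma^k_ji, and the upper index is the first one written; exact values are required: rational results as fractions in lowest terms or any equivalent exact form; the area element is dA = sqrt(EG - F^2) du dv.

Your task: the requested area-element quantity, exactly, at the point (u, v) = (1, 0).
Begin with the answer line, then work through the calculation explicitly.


Answer: EG - F^2 = 2050/81

E = 82/9, F = 0, G = 25/9; EG - F^2 = 2050/81


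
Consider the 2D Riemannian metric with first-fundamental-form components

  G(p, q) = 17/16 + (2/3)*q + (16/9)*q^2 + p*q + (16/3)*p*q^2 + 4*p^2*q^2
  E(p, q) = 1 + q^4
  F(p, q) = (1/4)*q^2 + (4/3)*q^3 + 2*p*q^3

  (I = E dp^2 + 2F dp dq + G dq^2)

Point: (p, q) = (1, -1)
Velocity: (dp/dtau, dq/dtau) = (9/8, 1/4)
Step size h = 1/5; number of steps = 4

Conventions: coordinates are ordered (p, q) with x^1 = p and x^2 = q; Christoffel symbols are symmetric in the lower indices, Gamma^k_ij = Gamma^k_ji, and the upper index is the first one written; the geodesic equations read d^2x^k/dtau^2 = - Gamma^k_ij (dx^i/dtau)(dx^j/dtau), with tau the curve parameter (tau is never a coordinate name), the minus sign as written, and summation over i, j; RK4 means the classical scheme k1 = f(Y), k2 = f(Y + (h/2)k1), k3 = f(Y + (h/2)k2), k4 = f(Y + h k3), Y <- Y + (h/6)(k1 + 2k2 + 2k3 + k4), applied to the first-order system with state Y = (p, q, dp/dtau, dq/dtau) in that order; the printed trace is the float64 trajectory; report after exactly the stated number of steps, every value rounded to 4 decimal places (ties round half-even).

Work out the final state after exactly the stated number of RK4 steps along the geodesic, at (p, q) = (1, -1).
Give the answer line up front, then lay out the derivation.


Answer: p = 1.9154, q = -0.8572, dp/dtau = 1.1557, dq/dtau = 0.1269

f(Y) = (dp/dtau, dq/dtau, -Gamma^p_ij Y'^i Y'^j, -Gamma^q_ij Y'^i Y'^j) with the Gammas evaluated at the stage position; h = 0.200000; intermediate values shown to 6 dp
step 0: p = 1.0000, q = -1.0000, dp/dtau = 1.1250, dq/dtau = 0.2500
step 1:
  k1: at (p, q) = (1.000000, -1.000000), (dp/dtau, dq/dtau) = (1.125000, 0.250000); Gamma_ppp = 0.000000, Gamma_ppq = -0.173808, Gamma_pqq = 0.289680, Gamma_qpp = 0.000000, Gamma_qpq = 0.535908, Gamma_qqq = -0.893180; k1 = (1.125000, 0.250000, 0.079662, -0.245625)
  k2: at (p, q) = (1.112500, -0.975000), (dp/dtau, dq/dtau) = (1.132966, 0.225438); Gamma_ppp = 0.000000, Gamma_ppq = -0.151101, Gamma_pqq = 0.275727, Gamma_qpp = 0.000000, Gamma_qpq = 0.511717, Gamma_qqq = -0.933775; k2 = (1.132966, 0.225438, 0.063173, -0.213942)
  k3: at (p, q) = (1.113297, -0.977456), (dp/dtau, dq/dtau) = (1.131317, 0.228606); Gamma_ppp = 0.000000, Gamma_ppq = -0.151314, Gamma_pqq = 0.275546, Gamma_qpp = 0.000000, Gamma_qpq = 0.511497, Gamma_qqq = -0.931445; k3 = (1.131317, 0.228606, 0.063867, -0.215895)
  k4: at (p, q) = (1.226263, -0.954279), (dp/dtau, dq/dtau) = (1.137773, 0.206821); Gamma_ppp = 0.000000, Gamma_ppq = -0.132295, Gamma_pqq = 0.262424, Gamma_qpp = 0.000000, Gamma_qpq = 0.488529, Gamma_qqq = -0.969057; k4 = (1.137773, 0.206821, 0.051037, -0.188465)
  Y <- Y + (h/6)(k1 + 2k2 + 2k3 + k4): p = 1.2264, q = -0.9545, dp/dtau = 1.1378, dq/dtau = 0.2069
step 2:
  k1: at (p, q) = (1.226378, -0.954503), (dp/dtau, dq/dtau) = (1.137826, 0.206875); Gamma_ppp = 0.000000, Gamma_ppq = -0.132308, Gamma_pqq = 0.262404, Gamma_qpp = 0.000000, Gamma_qpq = 0.488503, Gamma_qqq = -0.968836; k1 = (1.137826, 0.206875, 0.051057, -0.188511)
  k2: at (p, q) = (1.340161, -0.933816), (dp/dtau, dq/dtau) = (1.142932, 0.188023); Gamma_ppp = 0.000000, Gamma_ppq = -0.116357, Gamma_pqq = 0.250059, Gamma_qpp = 0.000000, Gamma_qpq = 0.466759, Gamma_qqq = -1.003095; k2 = (1.142932, 0.188023, 0.041170, -0.165149)
  k3: at (p, q) = (1.340671, -0.935701), (dp/dtau, dq/dtau) = (1.141943, 0.190360); Gamma_ppp = 0.000000, Gamma_ppq = -0.116515, Gamma_pqq = 0.249958, Gamma_qpp = 0.000000, Gamma_qpq = 0.466646, Gamma_qqq = -1.001084; k3 = (1.141943, 0.190360, 0.041598, -0.166603)
  k4: at (p, q) = (1.454767, -0.916431), (dp/dtau, dq/dtau) = (1.146146, 0.173554); Gamma_ppp = 0.000000, Gamma_ppq = -0.103016, Gamma_pqq = 0.238471, Gamma_qpp = 0.000000, Gamma_qpq = 0.446276, Gamma_qqq = -1.033078; k4 = (1.146146, 0.173554, 0.033801, -0.146427)
  Y <- Y + (h/6)(k1 + 2k2 + 2k3 + k4): p = 1.4548, q = -0.9166, dp/dtau = 1.1462, dq/dtau = 0.1736
step 3:
  k1: at (p, q) = (1.454835, -0.916597), (dp/dtau, dq/dtau) = (1.146172, 0.173593); Gamma_ppp = 0.000000, Gamma_ppq = -0.103027, Gamma_pqq = 0.238460, Gamma_qpp = 0.000000, Gamma_qpq = 0.446263, Gamma_qqq = -1.032895; k1 = (1.146172, 0.173593, 0.033812, -0.146458)
  k2: at (p, q) = (1.569453, -0.899237), (dp/dtau, dq/dtau) = (1.149554, 0.158947); Gamma_ppp = 0.000000, Gamma_ppq = -0.091587, Gamma_pqq = 0.227748, Gamma_qpp = 0.000000, Gamma_qpq = 0.427180, Gamma_qqq = -1.062261; k2 = (1.149554, 0.158947, 0.027715, -0.129270)
  k3: at (p, q) = (1.569791, -0.900702), (dp/dtau, dq/dtau) = (1.148944, 0.160666); Gamma_ppp = 0.000000, Gamma_ppq = -0.091698, Gamma_pqq = 0.227688, Gamma_qpp = 0.000000, Gamma_qpq = 0.427119, Gamma_qqq = -1.060543; k3 = (1.148944, 0.160666, 0.027977, -0.130313)
  k4: at (p, q) = (1.684624, -0.884463), (dp/dtau, dq/dtau) = (1.151768, 0.147531); Gamma_ppp = 0.000000, Gamma_ppq = -0.081909, Gamma_pqq = 0.217749, Gamma_qpp = 0.000000, Gamma_qpq = 0.409322, Gamma_qqq = -1.088157; k4 = (1.151768, 0.147531, 0.023097, -0.115421)
  Y <- Y + (h/6)(k1 + 2k2 + 2k3 + k4): p = 1.6847, q = -0.8846, dp/dtau = 1.1518, dq/dtau = 0.1476
step 4:
  k1: at (p, q) = (1.684667, -0.884585), (dp/dtau, dq/dtau) = (1.151782, 0.147558); Gamma_ppp = 0.000000, Gamma_ppq = -0.081916, Gamma_pqq = 0.217743, Gamma_qpp = 0.000000, Gamma_qpq = 0.409315, Gamma_qqq = -1.088009; k1 = (1.151782, 0.147558, 0.023103, -0.115441)
  k2: at (p, q) = (1.799845, -0.869829), (dp/dtau, dq/dtau) = (1.154093, 0.136014); Gamma_ppp = 0.000000, Gamma_ppq = -0.073527, Gamma_pqq = 0.208496, Gamma_qpp = 0.000000, Gamma_qpq = 0.392697, Gamma_qqq = -1.113544; k2 = (1.154093, 0.136014, 0.019226, -0.102685)
  k3: at (p, q) = (1.800076, -0.870983), (dp/dtau, dq/dtau) = (1.153705, 0.137290); Gamma_ppp = 0.000000, Gamma_ppq = -0.073605, Gamma_pqq = 0.208460, Gamma_qpp = 0.000000, Gamma_qpq = 0.392664, Gamma_qqq = -1.112076; k3 = (1.153705, 0.137290, 0.019388, -0.103428)
  k4: at (p, q) = (1.915408, -0.857127), (dp/dtau, dq/dtau) = (1.155660, 0.126873); Gamma_ppp = 0.000000, Gamma_ppq = -0.066349, Gamma_pqq = 0.199875, Gamma_qpp = 0.000000, Gamma_qpq = 0.377173, Gamma_qqq = -1.136223; k4 = (1.155660, 0.126873, 0.016239, -0.092314)
  Y <- Y + (h/6)(k1 + 2k2 + 2k3 + k4): p = 1.9154, q = -0.8572, dp/dtau = 1.1557, dq/dtau = 0.1269


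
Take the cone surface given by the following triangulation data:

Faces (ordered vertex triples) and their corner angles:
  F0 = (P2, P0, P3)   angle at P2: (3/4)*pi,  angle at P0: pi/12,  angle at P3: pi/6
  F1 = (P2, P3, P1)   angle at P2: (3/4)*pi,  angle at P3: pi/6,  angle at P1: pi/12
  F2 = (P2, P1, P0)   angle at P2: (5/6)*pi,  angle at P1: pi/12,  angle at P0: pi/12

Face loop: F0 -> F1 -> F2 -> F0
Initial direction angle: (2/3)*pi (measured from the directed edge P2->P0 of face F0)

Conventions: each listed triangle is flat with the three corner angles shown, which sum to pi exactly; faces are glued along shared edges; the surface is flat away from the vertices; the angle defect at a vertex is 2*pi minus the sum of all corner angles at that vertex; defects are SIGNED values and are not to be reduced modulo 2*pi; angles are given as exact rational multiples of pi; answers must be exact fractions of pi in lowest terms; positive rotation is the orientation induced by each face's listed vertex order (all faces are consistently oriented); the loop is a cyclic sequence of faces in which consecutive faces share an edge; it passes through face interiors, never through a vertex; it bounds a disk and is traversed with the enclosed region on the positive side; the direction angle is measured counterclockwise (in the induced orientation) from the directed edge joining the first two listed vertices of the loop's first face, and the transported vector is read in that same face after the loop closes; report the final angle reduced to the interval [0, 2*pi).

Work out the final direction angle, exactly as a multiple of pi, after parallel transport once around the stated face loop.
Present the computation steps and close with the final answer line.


enclosed vertex P2: corner angles sum to (7/3)*pi, defect = 2*pi - (7/3)*pi = -pi/3
by Gauss-Bonnet the loop rotates the vector by the enclosed defect sum (positive orientation, mod 2*pi)
final angle = (2/3)*pi - pi/3 = pi/3 (mod 2*pi)

Answer: final direction angle = pi/3


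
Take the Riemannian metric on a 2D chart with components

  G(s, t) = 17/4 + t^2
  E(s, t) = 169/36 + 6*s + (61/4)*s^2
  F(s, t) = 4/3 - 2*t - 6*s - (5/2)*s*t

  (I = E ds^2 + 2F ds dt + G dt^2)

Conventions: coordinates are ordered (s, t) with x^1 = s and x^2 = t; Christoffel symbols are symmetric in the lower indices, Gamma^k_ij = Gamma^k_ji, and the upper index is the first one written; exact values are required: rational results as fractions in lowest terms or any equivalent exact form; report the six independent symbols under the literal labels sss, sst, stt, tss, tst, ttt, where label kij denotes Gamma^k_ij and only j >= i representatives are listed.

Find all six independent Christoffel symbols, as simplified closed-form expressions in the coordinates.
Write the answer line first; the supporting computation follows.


Answer: Gamma_sss = (1296*s*t^2 - 4320*s*t + 4149*s - 288*t^2 - 1248*t + 2988)/(1296*s^2*t^2 - 4320*s^2*t + 4149*s^2 - 576*s*t^2 - 2496*s*t + 5976*s + 100*t^2 + 768*t + 2617), Gamma_sst = 0, Gamma_stt = (864*s*t - 1530*s - 192*t - 1224)/(1296*s^2*t^2 - 4320*s^2*t + 4149*s^2 - 576*s*t^2 - 2496*s*t + 5976*s + 100*t^2 + 768*t + 2617), Gamma_tss = (3312*s*t - 5520*s - 826*t - 4632)/(1296*s^2*t^2 - 4320*s^2*t + 4149*s^2 - 576*s*t^2 - 2496*s*t + 5976*s + 100*t^2 + 768*t + 2617), Gamma_tst = 0, Gamma_ttt = (1296*s^2*t - 2160*s^2 - 576*s*t - 1248*s + 100*t + 384)/(1296*s^2*t^2 - 4320*s^2*t + 4149*s^2 - 576*s*t^2 - 2496*s*t + 5976*s + 100*t^2 + 768*t + 2617)

E = 169/36 + 6*s + (61/4)*s^2; F = 4/3 - 2*t - 6*s - (5/2)*s*t; G = 17/4 + t^2
Gamma^k_ij = (1/2) g^{kl} (d_i g_jl + d_j g_il - d_l g_ij), with g^inv = (1/(EG-F^2)) [[G, -F], [-F, E]]
first partials: E_s = 6 + (61/2)*s, E_t = 0, F_s = -6 - (5/2)*t, F_t = -2 - (5/2)*s, G_s = 0, G_t = 2*t
D = EG - F^2 = 2617/144 + (16/3)*t + (83/2)*s + (25/36)*t^2 - (52/3)*s*t + (461/16)*s^2 - 4*s*t^2 - 30*s^2*t + 9*s^2*t^2
expanded: Gamma^s_ss = (G E_s - 2F F_s + F E_t)/(2D), Gamma^s_st = (G E_t - F G_s)/(2D), Gamma^s_tt = (2G F_t - G G_s - F G_t)/(2D), Gamma^t_ss = (2E F_s - E E_t - F E_s)/(2D), Gamma^t_st = (E G_s - F E_t)/(2D), Gamma^t_tt = (E G_t - 2F F_t + F G_s)/(2D); substitute and cancel common factors


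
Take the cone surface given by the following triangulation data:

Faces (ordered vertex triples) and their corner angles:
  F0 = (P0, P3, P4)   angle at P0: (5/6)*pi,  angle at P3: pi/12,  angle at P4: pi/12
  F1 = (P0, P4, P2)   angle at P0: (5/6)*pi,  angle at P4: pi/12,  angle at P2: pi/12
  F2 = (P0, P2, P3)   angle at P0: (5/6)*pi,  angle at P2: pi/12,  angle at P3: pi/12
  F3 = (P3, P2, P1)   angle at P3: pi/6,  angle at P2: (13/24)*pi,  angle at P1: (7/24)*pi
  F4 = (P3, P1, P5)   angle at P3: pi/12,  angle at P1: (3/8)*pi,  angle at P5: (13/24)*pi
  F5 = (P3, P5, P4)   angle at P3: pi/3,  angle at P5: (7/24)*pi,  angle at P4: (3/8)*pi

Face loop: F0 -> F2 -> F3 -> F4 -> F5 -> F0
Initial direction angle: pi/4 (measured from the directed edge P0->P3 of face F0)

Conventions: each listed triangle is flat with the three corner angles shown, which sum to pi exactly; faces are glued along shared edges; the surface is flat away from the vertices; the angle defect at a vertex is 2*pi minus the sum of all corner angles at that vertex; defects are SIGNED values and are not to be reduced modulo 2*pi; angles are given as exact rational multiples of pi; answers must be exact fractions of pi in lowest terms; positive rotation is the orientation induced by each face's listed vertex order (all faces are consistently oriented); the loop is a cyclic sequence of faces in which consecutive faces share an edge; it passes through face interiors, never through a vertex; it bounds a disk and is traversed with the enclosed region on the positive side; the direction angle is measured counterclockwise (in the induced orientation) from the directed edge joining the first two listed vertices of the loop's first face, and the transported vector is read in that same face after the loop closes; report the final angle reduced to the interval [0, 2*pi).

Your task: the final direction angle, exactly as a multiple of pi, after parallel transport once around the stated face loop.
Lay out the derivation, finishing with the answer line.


enclosed vertex P3: corner angles sum to (3/4)*pi, defect = 2*pi - (3/4)*pi = (5/4)*pi
the final direction is the initial angle plus the enclosed defects, taken mod 2*pi in the induced orientation
final angle = pi/4 + (5/4)*pi = (3/2)*pi (mod 2*pi)

Answer: final direction angle = (3/2)*pi


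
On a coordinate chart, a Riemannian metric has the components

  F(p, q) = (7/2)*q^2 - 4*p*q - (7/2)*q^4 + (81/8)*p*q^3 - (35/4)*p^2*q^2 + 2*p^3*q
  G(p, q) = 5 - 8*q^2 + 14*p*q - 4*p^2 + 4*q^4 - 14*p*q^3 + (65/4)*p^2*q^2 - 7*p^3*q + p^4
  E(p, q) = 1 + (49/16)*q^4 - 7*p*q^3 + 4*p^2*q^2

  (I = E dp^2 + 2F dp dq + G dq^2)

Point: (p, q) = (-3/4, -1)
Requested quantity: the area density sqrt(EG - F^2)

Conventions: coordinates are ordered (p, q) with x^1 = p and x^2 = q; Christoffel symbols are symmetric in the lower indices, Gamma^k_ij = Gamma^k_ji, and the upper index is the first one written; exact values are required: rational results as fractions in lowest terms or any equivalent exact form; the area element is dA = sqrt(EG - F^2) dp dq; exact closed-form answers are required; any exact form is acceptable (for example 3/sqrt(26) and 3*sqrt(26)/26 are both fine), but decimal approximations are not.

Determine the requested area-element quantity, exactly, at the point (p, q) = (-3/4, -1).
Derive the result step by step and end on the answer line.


E = 17/16, F = 33/64, G = 1345/256; EG - F^2 = 1361/256

Answer: sqrt(EG - F^2) = sqrt(1361)/16


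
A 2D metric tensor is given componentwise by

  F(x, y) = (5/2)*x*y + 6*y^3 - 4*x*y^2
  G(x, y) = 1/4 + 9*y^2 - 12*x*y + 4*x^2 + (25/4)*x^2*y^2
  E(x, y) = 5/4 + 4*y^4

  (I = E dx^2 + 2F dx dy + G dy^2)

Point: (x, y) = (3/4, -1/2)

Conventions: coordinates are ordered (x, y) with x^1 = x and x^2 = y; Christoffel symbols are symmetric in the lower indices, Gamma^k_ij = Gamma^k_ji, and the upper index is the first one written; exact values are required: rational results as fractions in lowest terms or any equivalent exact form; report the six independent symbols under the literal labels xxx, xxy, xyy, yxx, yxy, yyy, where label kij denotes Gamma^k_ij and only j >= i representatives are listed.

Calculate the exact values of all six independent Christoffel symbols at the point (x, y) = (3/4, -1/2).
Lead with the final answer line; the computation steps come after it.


Answer: Gamma_xxx = -520/1579, Gamma_xxy = 7529/9474, Gamma_xyy = -21337/50528, Gamma_yxx = -320/1579, Gamma_yxy = 1420/1579, Gamma_yyy = -3675/3158

E = 3/2, F = -39/16, G = 2593/256 at the point
E_x = 0, E_y = -2, F_x = -9/4, F_y = 75/8, G_x = 459/32, G_y = -1377/64
EG - F^2 = 4737/512;  g^inv = (512/4737) * [[2593/256, 39/16], [39/16, 3/2]]
first-kind symbols [ij,l] = (1/2)(d_i g_jl + d_j g_il - d_l g_ij): [xx,x] = E_x/2 = 0, [xx,y] = F_x - E_y/2 = -5/4, [xy,x] = E_y/2 = -1, [xy,y] = G_x/2 = 459/64, [yy,x] = F_y - G_x/2 = 141/64, [yy,y] = G_y/2 = -1377/128
Gamma^x_ij = (G*[ij,x] - F*[ij,y])/(EG - F^2), Gamma^y_ij = (E*[ij,y] - F*[ij,x])/(EG - F^2)


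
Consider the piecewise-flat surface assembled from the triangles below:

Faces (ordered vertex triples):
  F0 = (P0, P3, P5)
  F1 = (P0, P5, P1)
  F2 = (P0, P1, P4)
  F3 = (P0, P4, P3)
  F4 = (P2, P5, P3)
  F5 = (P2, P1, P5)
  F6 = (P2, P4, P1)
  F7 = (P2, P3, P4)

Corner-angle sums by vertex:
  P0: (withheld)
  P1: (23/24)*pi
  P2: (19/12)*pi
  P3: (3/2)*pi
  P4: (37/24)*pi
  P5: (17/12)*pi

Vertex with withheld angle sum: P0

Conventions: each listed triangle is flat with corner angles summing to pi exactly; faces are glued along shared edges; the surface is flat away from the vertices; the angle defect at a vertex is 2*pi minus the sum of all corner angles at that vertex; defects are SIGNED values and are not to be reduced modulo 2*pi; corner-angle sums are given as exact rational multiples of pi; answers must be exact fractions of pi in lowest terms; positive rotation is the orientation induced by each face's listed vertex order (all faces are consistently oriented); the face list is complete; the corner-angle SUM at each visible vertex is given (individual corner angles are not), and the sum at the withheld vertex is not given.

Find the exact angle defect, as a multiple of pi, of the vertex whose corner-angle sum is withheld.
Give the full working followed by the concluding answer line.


V = 6, E = 12, F = 8; chi = V - E + F = 2
Gauss-Bonnet: total defect = 2*pi*chi = 4*pi; visible defects sum to 3*pi

Answer: defect(P0) = pi


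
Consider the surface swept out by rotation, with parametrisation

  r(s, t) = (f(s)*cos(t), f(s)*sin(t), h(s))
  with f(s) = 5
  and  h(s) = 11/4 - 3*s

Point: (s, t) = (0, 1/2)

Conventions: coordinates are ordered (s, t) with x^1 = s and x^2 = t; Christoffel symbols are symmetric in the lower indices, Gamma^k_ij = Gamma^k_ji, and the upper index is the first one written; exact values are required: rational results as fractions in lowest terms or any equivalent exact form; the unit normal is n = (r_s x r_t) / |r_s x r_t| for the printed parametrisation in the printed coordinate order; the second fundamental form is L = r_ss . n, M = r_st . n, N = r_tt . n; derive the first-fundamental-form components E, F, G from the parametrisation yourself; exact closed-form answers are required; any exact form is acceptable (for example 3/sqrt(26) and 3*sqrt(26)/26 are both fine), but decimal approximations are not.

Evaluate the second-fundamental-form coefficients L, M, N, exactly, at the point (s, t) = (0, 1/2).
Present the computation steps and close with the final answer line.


f = 5, f' = 0, f'' = 0, h' = -3, h'' = 0
E = 9, F = 0, G = 25; answer radicand W^2 = 9
unnormalised second-form numerators: l = 0, m = 0, n = -15; L = l/sqrt(9), and similarly M = m/sqrt(W^2), N = n/sqrt(W^2)

Answer: L = 0, M = 0, N = -5


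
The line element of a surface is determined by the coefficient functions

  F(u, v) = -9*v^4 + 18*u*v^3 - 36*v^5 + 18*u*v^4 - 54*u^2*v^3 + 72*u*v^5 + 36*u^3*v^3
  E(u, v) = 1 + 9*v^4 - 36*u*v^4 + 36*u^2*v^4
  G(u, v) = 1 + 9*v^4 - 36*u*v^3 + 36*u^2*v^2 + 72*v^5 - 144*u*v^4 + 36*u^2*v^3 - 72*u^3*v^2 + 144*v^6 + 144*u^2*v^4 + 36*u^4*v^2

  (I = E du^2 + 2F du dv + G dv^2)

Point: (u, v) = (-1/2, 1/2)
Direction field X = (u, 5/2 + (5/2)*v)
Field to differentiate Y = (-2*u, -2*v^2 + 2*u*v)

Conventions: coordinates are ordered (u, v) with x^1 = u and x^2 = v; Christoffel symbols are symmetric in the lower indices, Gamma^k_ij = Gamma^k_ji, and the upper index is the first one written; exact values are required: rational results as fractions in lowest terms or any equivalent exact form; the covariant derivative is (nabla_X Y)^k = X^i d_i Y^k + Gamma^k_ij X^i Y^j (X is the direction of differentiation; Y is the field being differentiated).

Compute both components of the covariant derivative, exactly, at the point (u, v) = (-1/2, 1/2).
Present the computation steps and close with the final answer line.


E = 13/4, F = -27/4, G = 85/4 at the point
E_u = -9/2, E_v = 18, F_u = 63/4, F_v = -207/4, G_u = -54, G_v = 297/2
EG - F^2 = 47/2;  g^inv = (2/47) * [[85/4, 27/4], [27/4, 13/4]]
first-kind symbols [ij,l] = (1/2)(d_i g_jl + d_j g_il - d_l g_ij): [uu,u] = E_u/2 = -9/4, [uu,v] = F_u - E_v/2 = 27/4, [uv,u] = E_v/2 = 9, [uv,v] = G_u/2 = -27, [vv,u] = F_v - G_u/2 = -99/4, [vv,v] = G_v/2 = 297/4
Gamma^u_ij = (G*[ij,u] - F*[ij,v])/(EG - F^2), Gamma^v_ij = (E*[ij,v] - F*[ij,u])/(EG - F^2)
Gamma_uuu = -9/94, Gamma_uuv = 18/47, Gamma_uvv = -99/94, Gamma_vuu = 27/94, Gamma_vuv = -54/47, Gamma_vvv = 297/94
X = (-1/2, 15/4), Y = (1, -1) at the point

Answer: (nabla_X Y)^u = 53/8, (nabla_X Y)^v = -229/8


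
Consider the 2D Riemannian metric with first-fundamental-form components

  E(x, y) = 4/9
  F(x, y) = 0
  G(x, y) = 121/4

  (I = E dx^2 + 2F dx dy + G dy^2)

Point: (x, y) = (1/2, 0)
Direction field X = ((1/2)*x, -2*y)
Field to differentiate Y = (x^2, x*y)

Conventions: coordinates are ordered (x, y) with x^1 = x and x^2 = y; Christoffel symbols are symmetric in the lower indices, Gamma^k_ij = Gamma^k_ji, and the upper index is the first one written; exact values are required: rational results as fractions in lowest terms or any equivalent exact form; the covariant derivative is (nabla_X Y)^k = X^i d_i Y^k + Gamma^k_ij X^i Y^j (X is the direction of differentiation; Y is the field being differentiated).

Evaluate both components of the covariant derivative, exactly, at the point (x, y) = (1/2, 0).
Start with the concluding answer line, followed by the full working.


Answer: (nabla_X Y)^x = 1/4, (nabla_X Y)^y = 0

E = 4/9, F = 0, G = 121/4 at the point
E_x = 0, E_y = 0, F_x = 0, F_y = 0, G_x = 0, G_y = 0
EG - F^2 = 121/9;  g^inv = (9/121) * [[121/4, 0], [0, 4/9]]
first-kind symbols [ij,l] = (1/2)(d_i g_jl + d_j g_il - d_l g_ij): [xx,x] = E_x/2 = 0, [xx,y] = F_x - E_y/2 = 0, [xy,x] = E_y/2 = 0, [xy,y] = G_x/2 = 0, [yy,x] = F_y - G_x/2 = 0, [yy,y] = G_y/2 = 0
Gamma^x_ij = (G*[ij,x] - F*[ij,y])/(EG - F^2), Gamma^y_ij = (E*[ij,y] - F*[ij,x])/(EG - F^2)
Gamma_xxx = 0, Gamma_xxy = 0, Gamma_xyy = 0, Gamma_yxx = 0, Gamma_yxy = 0, Gamma_yyy = 0
X = (1/4, 0), Y = (1/4, 0) at the point


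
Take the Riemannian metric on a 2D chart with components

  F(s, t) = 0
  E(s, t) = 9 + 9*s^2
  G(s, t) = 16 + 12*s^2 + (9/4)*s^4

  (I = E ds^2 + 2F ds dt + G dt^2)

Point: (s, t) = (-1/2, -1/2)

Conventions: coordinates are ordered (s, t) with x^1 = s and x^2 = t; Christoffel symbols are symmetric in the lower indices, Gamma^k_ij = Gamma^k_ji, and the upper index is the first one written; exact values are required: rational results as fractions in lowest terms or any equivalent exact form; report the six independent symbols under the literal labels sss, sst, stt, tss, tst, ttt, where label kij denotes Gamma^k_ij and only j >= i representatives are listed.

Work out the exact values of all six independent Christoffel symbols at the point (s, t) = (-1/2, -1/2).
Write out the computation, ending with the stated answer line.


E = 45/4, F = 0, G = 1225/64 at the point
E_s = -9, E_t = 0, F_s = 0, F_t = 0, G_s = -105/8, G_t = 0
EG - F^2 = 55125/256;  g^inv = (256/55125) * [[1225/64, 0], [0, 45/4]]
first-kind symbols [ij,l] = (1/2)(d_i g_jl + d_j g_il - d_l g_ij): [ss,s] = E_s/2 = -9/2, [ss,t] = F_s - E_t/2 = 0, [st,s] = E_t/2 = 0, [st,t] = G_s/2 = -105/16, [tt,s] = F_t - G_s/2 = 105/16, [tt,t] = G_t/2 = 0
Gamma^s_ij = (G*[ij,s] - F*[ij,t])/(EG - F^2), Gamma^t_ij = (E*[ij,t] - F*[ij,s])/(EG - F^2)

Answer: Gamma_sss = -2/5, Gamma_sst = 0, Gamma_stt = 7/12, Gamma_tss = 0, Gamma_tst = -12/35, Gamma_ttt = 0


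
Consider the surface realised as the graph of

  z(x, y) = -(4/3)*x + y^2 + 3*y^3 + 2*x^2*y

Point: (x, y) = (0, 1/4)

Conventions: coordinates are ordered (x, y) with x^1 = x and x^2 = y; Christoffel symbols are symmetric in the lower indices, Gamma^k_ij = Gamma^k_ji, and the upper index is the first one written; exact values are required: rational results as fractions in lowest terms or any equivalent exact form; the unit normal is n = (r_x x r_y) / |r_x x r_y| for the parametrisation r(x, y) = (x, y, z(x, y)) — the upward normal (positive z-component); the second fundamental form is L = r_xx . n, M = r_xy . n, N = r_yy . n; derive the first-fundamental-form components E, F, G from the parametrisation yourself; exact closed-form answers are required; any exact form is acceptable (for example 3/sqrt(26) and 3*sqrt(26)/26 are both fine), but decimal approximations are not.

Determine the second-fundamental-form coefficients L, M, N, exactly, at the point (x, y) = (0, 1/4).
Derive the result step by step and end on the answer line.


z_x = -4/3, z_y = 17/16, z_xx = 1, z_xy = 0, z_yy = 13/2
E = 25/9, F = -17/12, G = 545/256; answer radicand W^2 = 9001/2304
unnormalised second-form numerators: l = 1, m = 0, n = 13/2; L = l/sqrt(9001/2304), and similarly M = m/sqrt(W^2), N = n/sqrt(W^2)

Answer: L = 48*sqrt(9001)/9001, M = 0, N = 312*sqrt(9001)/9001


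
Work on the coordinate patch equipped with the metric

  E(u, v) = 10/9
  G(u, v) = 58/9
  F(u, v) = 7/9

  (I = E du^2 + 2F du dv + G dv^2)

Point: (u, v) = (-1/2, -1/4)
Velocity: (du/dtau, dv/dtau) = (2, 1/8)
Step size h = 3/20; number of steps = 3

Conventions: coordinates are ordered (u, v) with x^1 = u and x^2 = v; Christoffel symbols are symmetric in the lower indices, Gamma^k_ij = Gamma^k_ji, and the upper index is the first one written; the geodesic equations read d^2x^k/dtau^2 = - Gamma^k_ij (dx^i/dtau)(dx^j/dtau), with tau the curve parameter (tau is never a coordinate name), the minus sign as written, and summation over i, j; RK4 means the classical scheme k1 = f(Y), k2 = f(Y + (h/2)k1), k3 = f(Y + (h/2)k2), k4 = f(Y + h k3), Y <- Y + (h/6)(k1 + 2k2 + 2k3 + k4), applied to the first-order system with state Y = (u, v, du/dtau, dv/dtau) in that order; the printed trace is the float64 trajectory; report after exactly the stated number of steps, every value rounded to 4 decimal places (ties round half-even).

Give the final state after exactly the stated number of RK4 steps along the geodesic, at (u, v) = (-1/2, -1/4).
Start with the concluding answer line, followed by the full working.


Answer: u = 0.4000, v = -0.1938, du/dtau = 2.0000, dv/dtau = 0.1250

f(Y) = (du/dtau, dv/dtau, -Gamma^u_ij Y'^i Y'^j, -Gamma^v_ij Y'^i Y'^j) with the Gammas evaluated at the stage position; h = 0.150000; intermediate values shown to 6 dp
step 0: u = -0.5000, v = -0.2500, du/dtau = 2.0000, dv/dtau = 0.1250
step 1:
  k1: at (u, v) = (-0.500000, -0.250000), (du/dtau, dv/dtau) = (2.000000, 0.125000); Gamma_uuu = 0.000000, Gamma_uuv = 0.000000, Gamma_uvv = 0.000000, Gamma_vuu = 0.000000, Gamma_vuv = 0.000000, Gamma_vvv = 0.000000; k1 = (2.000000, 0.125000, 0.000000, 0.000000)
  k2: at (u, v) = (-0.350000, -0.240625), (du/dtau, dv/dtau) = (2.000000, 0.125000); Gamma_uuu = 0.000000, Gamma_uuv = 0.000000, Gamma_uvv = 0.000000, Gamma_vuu = 0.000000, Gamma_vuv = 0.000000, Gamma_vvv = 0.000000; k2 = (2.000000, 0.125000, 0.000000, 0.000000)
  k3: at (u, v) = (-0.350000, -0.240625), (du/dtau, dv/dtau) = (2.000000, 0.125000); Gamma_uuu = 0.000000, Gamma_uuv = 0.000000, Gamma_uvv = 0.000000, Gamma_vuu = 0.000000, Gamma_vuv = 0.000000, Gamma_vvv = 0.000000; k3 = (2.000000, 0.125000, 0.000000, 0.000000)
  k4: at (u, v) = (-0.200000, -0.231250), (du/dtau, dv/dtau) = (2.000000, 0.125000); Gamma_uuu = 0.000000, Gamma_uuv = 0.000000, Gamma_uvv = 0.000000, Gamma_vuu = 0.000000, Gamma_vuv = 0.000000, Gamma_vvv = 0.000000; k4 = (2.000000, 0.125000, 0.000000, 0.000000)
  Y <- Y + (h/6)(k1 + 2k2 + 2k3 + k4): u = -0.2000, v = -0.2313, du/dtau = 2.0000, dv/dtau = 0.1250
step 2:
  k1: at (u, v) = (-0.200000, -0.231250), (du/dtau, dv/dtau) = (2.000000, 0.125000); Gamma_uuu = 0.000000, Gamma_uuv = 0.000000, Gamma_uvv = 0.000000, Gamma_vuu = 0.000000, Gamma_vuv = 0.000000, Gamma_vvv = 0.000000; k1 = (2.000000, 0.125000, 0.000000, 0.000000)
  k2: at (u, v) = (-0.050000, -0.221875), (du/dtau, dv/dtau) = (2.000000, 0.125000); Gamma_uuu = 0.000000, Gamma_uuv = 0.000000, Gamma_uvv = 0.000000, Gamma_vuu = 0.000000, Gamma_vuv = 0.000000, Gamma_vvv = 0.000000; k2 = (2.000000, 0.125000, 0.000000, 0.000000)
  k3: at (u, v) = (-0.050000, -0.221875), (du/dtau, dv/dtau) = (2.000000, 0.125000); Gamma_uuu = 0.000000, Gamma_uuv = 0.000000, Gamma_uvv = 0.000000, Gamma_vuu = 0.000000, Gamma_vuv = 0.000000, Gamma_vvv = 0.000000; k3 = (2.000000, 0.125000, 0.000000, 0.000000)
  k4: at (u, v) = (0.100000, -0.212500), (du/dtau, dv/dtau) = (2.000000, 0.125000); Gamma_uuu = 0.000000, Gamma_uuv = 0.000000, Gamma_uvv = 0.000000, Gamma_vuu = 0.000000, Gamma_vuv = 0.000000, Gamma_vvv = 0.000000; k4 = (2.000000, 0.125000, 0.000000, 0.000000)
  Y <- Y + (h/6)(k1 + 2k2 + 2k3 + k4): u = 0.1000, v = -0.2125, du/dtau = 2.0000, dv/dtau = 0.1250
step 3:
  k1: at (u, v) = (0.100000, -0.212500), (du/dtau, dv/dtau) = (2.000000, 0.125000); Gamma_uuu = 0.000000, Gamma_uuv = 0.000000, Gamma_uvv = 0.000000, Gamma_vuu = 0.000000, Gamma_vuv = 0.000000, Gamma_vvv = 0.000000; k1 = (2.000000, 0.125000, 0.000000, 0.000000)
  k2: at (u, v) = (0.250000, -0.203125), (du/dtau, dv/dtau) = (2.000000, 0.125000); Gamma_uuu = 0.000000, Gamma_uuv = 0.000000, Gamma_uvv = 0.000000, Gamma_vuu = 0.000000, Gamma_vuv = 0.000000, Gamma_vvv = 0.000000; k2 = (2.000000, 0.125000, 0.000000, 0.000000)
  k3: at (u, v) = (0.250000, -0.203125), (du/dtau, dv/dtau) = (2.000000, 0.125000); Gamma_uuu = 0.000000, Gamma_uuv = 0.000000, Gamma_uvv = 0.000000, Gamma_vuu = 0.000000, Gamma_vuv = 0.000000, Gamma_vvv = 0.000000; k3 = (2.000000, 0.125000, 0.000000, 0.000000)
  k4: at (u, v) = (0.400000, -0.193750), (du/dtau, dv/dtau) = (2.000000, 0.125000); Gamma_uuu = 0.000000, Gamma_uuv = 0.000000, Gamma_uvv = 0.000000, Gamma_vuu = 0.000000, Gamma_vuv = 0.000000, Gamma_vvv = 0.000000; k4 = (2.000000, 0.125000, 0.000000, 0.000000)
  Y <- Y + (h/6)(k1 + 2k2 + 2k3 + k4): u = 0.4000, v = -0.1938, du/dtau = 2.0000, dv/dtau = 0.1250


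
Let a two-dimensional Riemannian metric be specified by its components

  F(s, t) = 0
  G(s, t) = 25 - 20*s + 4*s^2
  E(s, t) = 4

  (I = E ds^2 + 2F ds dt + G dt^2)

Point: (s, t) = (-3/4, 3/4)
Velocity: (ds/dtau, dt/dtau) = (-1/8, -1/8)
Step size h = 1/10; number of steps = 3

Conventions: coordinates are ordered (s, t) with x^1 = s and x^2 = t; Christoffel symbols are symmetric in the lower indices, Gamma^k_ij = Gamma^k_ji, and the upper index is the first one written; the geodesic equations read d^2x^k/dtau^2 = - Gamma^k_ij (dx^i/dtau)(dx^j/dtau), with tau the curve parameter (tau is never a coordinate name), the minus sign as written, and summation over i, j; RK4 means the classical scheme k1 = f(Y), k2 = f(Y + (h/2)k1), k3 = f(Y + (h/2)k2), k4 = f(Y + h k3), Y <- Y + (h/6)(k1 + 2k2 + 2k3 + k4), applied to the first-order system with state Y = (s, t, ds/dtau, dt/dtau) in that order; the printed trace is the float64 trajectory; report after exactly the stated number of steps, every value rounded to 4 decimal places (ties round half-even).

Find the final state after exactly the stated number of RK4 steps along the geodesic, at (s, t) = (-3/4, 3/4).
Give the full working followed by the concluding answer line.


f(Y) = (ds/dtau, dt/dtau, -Gamma^s_ij Y'^i Y'^j, -Gamma^t_ij Y'^i Y'^j) with the Gammas evaluated at the stage position; h = 0.100000; intermediate values shown to 6 dp
step 0: s = -0.7500, t = 0.7500, ds/dtau = -0.1250, dt/dtau = -0.1250
step 1:
  k1: at (s, t) = (-0.750000, 0.750000), (ds/dtau, dt/dtau) = (-0.125000, -0.125000); Gamma_sss = 0.000000, Gamma_sst = 0.000000, Gamma_stt = 3.250000, Gamma_tss = 0.000000, Gamma_tst = -0.307692, Gamma_ttt = 0.000000; k1 = (-0.125000, -0.125000, -0.050781, 0.009615)
  k2: at (s, t) = (-0.756250, 0.743750), (ds/dtau, dt/dtau) = (-0.127539, -0.124519); Gamma_sss = 0.000000, Gamma_sst = 0.000000, Gamma_stt = 3.256250, Gamma_tss = 0.000000, Gamma_tst = -0.307102, Gamma_ttt = 0.000000; k2 = (-0.127539, -0.124519, -0.050488, 0.009754)
  k3: at (s, t) = (-0.756377, 0.743774), (ds/dtau, dt/dtau) = (-0.127524, -0.124512); Gamma_sss = 0.000000, Gamma_sst = 0.000000, Gamma_stt = 3.256377, Gamma_tss = 0.000000, Gamma_tst = -0.307090, Gamma_ttt = 0.000000; k3 = (-0.127524, -0.124512, -0.050485, 0.009752)
  k4: at (s, t) = (-0.762752, 0.737549), (ds/dtau, dt/dtau) = (-0.130048, -0.124025); Gamma_sss = 0.000000, Gamma_sst = 0.000000, Gamma_stt = 3.262752, Gamma_tss = 0.000000, Gamma_tst = -0.306490, Gamma_ttt = 0.000000; k4 = (-0.130048, -0.124025, -0.050188, 0.009887)
  Y <- Y + (h/6)(k1 + 2k2 + 2k3 + k4): s = -0.7628, t = 0.7375, ds/dtau = -0.1300, dt/dtau = -0.1240
step 2:
  k1: at (s, t) = (-0.762753, 0.737549), (ds/dtau, dt/dtau) = (-0.130049, -0.124025); Gamma_sss = 0.000000, Gamma_sst = 0.000000, Gamma_stt = 3.262753, Gamma_tss = 0.000000, Gamma_tst = -0.306490, Gamma_ttt = 0.000000; k1 = (-0.130049, -0.124025, -0.050188, 0.009887)
  k2: at (s, t) = (-0.769255, 0.731347), (ds/dtau, dt/dtau) = (-0.132558, -0.123530); Gamma_sss = 0.000000, Gamma_sst = 0.000000, Gamma_stt = 3.269255, Gamma_tss = 0.000000, Gamma_tst = -0.305880, Gamma_ttt = 0.000000; k2 = (-0.132558, -0.123530, -0.049888, 0.010018)
  k3: at (s, t) = (-0.769381, 0.731372), (ds/dtau, dt/dtau) = (-0.132543, -0.123524); Gamma_sss = 0.000000, Gamma_sst = 0.000000, Gamma_stt = 3.269381, Gamma_tss = 0.000000, Gamma_tst = -0.305868, Gamma_ttt = 0.000000; k3 = (-0.132543, -0.123524, -0.049885, 0.010015)
  k4: at (s, t) = (-0.776007, 0.725196), (ds/dtau, dt/dtau) = (-0.135037, -0.123023); Gamma_sss = 0.000000, Gamma_sst = 0.000000, Gamma_stt = 3.276007, Gamma_tss = 0.000000, Gamma_tst = -0.305250, Gamma_ttt = 0.000000; k4 = (-0.135037, -0.123023, -0.049581, 0.010142)
  Y <- Y + (h/6)(k1 + 2k2 + 2k3 + k4): s = -0.7760, t = 0.7252, ds/dtau = -0.1350, dt/dtau = -0.1230
step 3:
  k1: at (s, t) = (-0.776008, 0.725196), (ds/dtau, dt/dtau) = (-0.135037, -0.123023); Gamma_sss = 0.000000, Gamma_sst = 0.000000, Gamma_stt = 3.276008, Gamma_tss = 0.000000, Gamma_tst = -0.305250, Gamma_ttt = 0.000000; k1 = (-0.135037, -0.123023, -0.049581, 0.010142)
  k2: at (s, t) = (-0.782760, 0.719045), (ds/dtau, dt/dtau) = (-0.137516, -0.122516); Gamma_sss = 0.000000, Gamma_sst = 0.000000, Gamma_stt = 3.282760, Gamma_tss = 0.000000, Gamma_tst = -0.304622, Gamma_ttt = 0.000000; k2 = (-0.137516, -0.122516, -0.049275, 0.010265)
  k3: at (s, t) = (-0.782884, 0.719070), (ds/dtau, dt/dtau) = (-0.137501, -0.122510); Gamma_sss = 0.000000, Gamma_sst = 0.000000, Gamma_stt = 3.282884, Gamma_tss = 0.000000, Gamma_tst = -0.304610, Gamma_ttt = 0.000000; k3 = (-0.137501, -0.122510, -0.049272, 0.010262)
  k4: at (s, t) = (-0.789758, 0.712945), (ds/dtau, dt/dtau) = (-0.139964, -0.121997); Gamma_sss = 0.000000, Gamma_sst = 0.000000, Gamma_stt = 3.289758, Gamma_tss = 0.000000, Gamma_tst = -0.303974, Gamma_ttt = 0.000000; k4 = (-0.139964, -0.121997, -0.048962, 0.010381)
  Y <- Y + (h/6)(k1 + 2k2 + 2k3 + k4): s = -0.7898, t = 0.7129, ds/dtau = -0.1400, dt/dtau = -0.1220

Answer: s = -0.7898, t = 0.7129, ds/dtau = -0.1400, dt/dtau = -0.1220


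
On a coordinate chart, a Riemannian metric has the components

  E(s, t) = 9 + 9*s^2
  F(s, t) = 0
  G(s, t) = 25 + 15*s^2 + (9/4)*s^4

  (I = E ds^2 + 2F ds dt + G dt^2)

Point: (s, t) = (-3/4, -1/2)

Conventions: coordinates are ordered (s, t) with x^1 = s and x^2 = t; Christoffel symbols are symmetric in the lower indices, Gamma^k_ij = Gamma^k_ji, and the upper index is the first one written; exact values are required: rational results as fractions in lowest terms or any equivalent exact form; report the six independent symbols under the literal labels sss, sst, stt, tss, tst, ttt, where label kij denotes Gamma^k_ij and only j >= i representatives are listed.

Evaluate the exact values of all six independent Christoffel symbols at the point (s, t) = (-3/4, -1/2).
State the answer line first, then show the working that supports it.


Answer: Gamma_sss = -12/25, Gamma_sst = 0, Gamma_stt = 187/200, Gamma_tss = 0, Gamma_tst = -72/187, Gamma_ttt = 0

E = 225/16, F = 0, G = 34969/1024 at the point
E_s = -27/2, E_t = 0, F_s = 0, F_t = 0, G_s = -1683/64, G_t = 0
EG - F^2 = 7868025/16384;  g^inv = (16384/7868025) * [[34969/1024, 0], [0, 225/16]]
first-kind symbols [ij,l] = (1/2)(d_i g_jl + d_j g_il - d_l g_ij): [ss,s] = E_s/2 = -27/4, [ss,t] = F_s - E_t/2 = 0, [st,s] = E_t/2 = 0, [st,t] = G_s/2 = -1683/128, [tt,s] = F_t - G_s/2 = 1683/128, [tt,t] = G_t/2 = 0
Gamma^s_ij = (G*[ij,s] - F*[ij,t])/(EG - F^2), Gamma^t_ij = (E*[ij,t] - F*[ij,s])/(EG - F^2)


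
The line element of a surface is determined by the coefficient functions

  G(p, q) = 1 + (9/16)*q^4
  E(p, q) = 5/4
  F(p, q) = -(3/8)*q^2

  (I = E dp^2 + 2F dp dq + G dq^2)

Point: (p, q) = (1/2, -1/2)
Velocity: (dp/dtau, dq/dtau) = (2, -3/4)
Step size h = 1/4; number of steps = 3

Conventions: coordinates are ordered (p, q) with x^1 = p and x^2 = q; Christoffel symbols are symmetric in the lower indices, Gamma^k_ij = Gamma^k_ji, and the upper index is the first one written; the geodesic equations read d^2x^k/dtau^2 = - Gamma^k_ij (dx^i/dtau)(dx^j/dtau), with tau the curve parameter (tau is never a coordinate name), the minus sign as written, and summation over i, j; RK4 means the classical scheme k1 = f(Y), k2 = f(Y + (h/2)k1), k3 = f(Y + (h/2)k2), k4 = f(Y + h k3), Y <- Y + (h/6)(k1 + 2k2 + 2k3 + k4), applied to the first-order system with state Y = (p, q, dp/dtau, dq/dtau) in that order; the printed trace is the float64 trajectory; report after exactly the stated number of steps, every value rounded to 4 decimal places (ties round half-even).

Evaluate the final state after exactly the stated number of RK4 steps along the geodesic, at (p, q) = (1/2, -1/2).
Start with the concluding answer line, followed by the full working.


Answer: p = 1.9473, q = -1.0241, dp/dtau = 1.8606, dq/dtau = -0.6220

f(Y) = (dp/dtau, dq/dtau, -Gamma^p_ij Y'^i Y'^j, -Gamma^q_ij Y'^i Y'^j) with the Gammas evaluated at the stage position; h = 0.250000; intermediate values shown to 6 dp
step 0: p = 0.5000, q = -0.5000, dp/dtau = 2.0000, dq/dtau = -0.7500
step 1:
  k1: at (p, q) = (0.500000, -0.500000), (dp/dtau, dq/dtau) = (2.000000, -0.750000); Gamma_ppp = 0.000000, Gamma_ppq = 0.000000, Gamma_pqq = 0.291793, Gamma_qpp = 0.000000, Gamma_qpq = 0.000000, Gamma_qqq = -0.109422; k1 = (2.000000, -0.750000, -0.164134, 0.061550)
  k2: at (p, q) = (0.750000, -0.593750), (dp/dtau, dq/dtau) = (1.979483, -0.742306); Gamma_ppp = 0.000000, Gamma_ppq = 0.000000, Gamma_pqq = 0.337381, Gamma_qpp = 0.000000, Gamma_qpq = 0.000000, Gamma_qqq = -0.178410; k2 = (1.979483, -0.742306, -0.185903, 0.098307)
  k3: at (p, q) = (0.747435, -0.592788), (dp/dtau, dq/dtau) = (1.976762, -0.737712); Gamma_ppp = 0.000000, Gamma_ppq = 0.000000, Gamma_pqq = 0.336950, Gamma_qpp = 0.000000, Gamma_qpq = 0.000000, Gamma_qqq = -0.177605; k3 = (1.976762, -0.737712, -0.183374, 0.096656)
  k4: at (p, q) = (0.994191, -0.684428), (dp/dtau, dq/dtau) = (1.954156, -0.725836); Gamma_ppp = 0.000000, Gamma_ppq = 0.000000, Gamma_pqq = 0.373750, Gamma_qpp = 0.000000, Gamma_qpq = 0.000000, Gamma_qqq = -0.262620; k4 = (1.954156, -0.725836, -0.196906, 0.138358)
  Y <- Y + (h/6)(k1 + 2k2 + 2k3 + k4): p = 0.9944, q = -0.6848, dp/dtau = 1.9542, dq/dtau = -0.7254
step 2:
  k1: at (p, q) = (0.994444, -0.684828), (dp/dtau, dq/dtau) = (1.954184, -0.725424); Gamma_ppp = 0.000000, Gamma_ppq = 0.000000, Gamma_pqq = 0.373890, Gamma_qpp = 0.000000, Gamma_qpq = 0.000000, Gamma_qqq = -0.263026; k1 = (1.954184, -0.725424, -0.196756, 0.138414)
  k2: at (p, q) = (1.238717, -0.775506), (dp/dtau, dq/dtau) = (1.929589, -0.708122); Gamma_ppp = 0.000000, Gamma_ppq = 0.000000, Gamma_pqq = 0.400171, Gamma_qpp = 0.000000, Gamma_qpq = 0.000000, Gamma_qqq = -0.361000; k2 = (1.929589, -0.708122, -0.200660, 0.181018)
  k3: at (p, q) = (1.235642, -0.773343), (dp/dtau, dq/dtau) = (1.929101, -0.702796); Gamma_ppp = 0.000000, Gamma_ppq = 0.000000, Gamma_pqq = 0.399676, Gamma_qpp = 0.000000, Gamma_qpq = 0.000000, Gamma_qqq = -0.358546; k3 = (1.929101, -0.702796, -0.197409, 0.177094)
  k4: at (p, q) = (1.476719, -0.860527), (dp/dtau, dq/dtau) = (1.904831, -0.681150); Gamma_ppp = 0.000000, Gamma_ppq = 0.000000, Gamma_pqq = 0.414127, Gamma_qpp = 0.000000, Gamma_qpq = 0.000000, Gamma_qqq = -0.459996; k4 = (1.904831, -0.681150, -0.192141, 0.213422)
  Y <- Y + (h/6)(k1 + 2k2 + 2k3 + k4): p = 1.4768, q = -0.8610, dp/dtau = 1.9048, dq/dtau = -0.6809
step 3:
  k1: at (p, q) = (1.476793, -0.861012), (dp/dtau, dq/dtau) = (1.904807, -0.680921); Gamma_ppp = 0.000000, Gamma_ppq = 0.000000, Gamma_pqq = 0.414176, Gamma_qpp = 0.000000, Gamma_qpq = 0.000000, Gamma_qqq = -0.460568; k1 = (1.904807, -0.680921, -0.192034, 0.213544)
  k2: at (p, q) = (1.714894, -0.946127), (dp/dtau, dq/dtau) = (1.880803, -0.654228); Gamma_ppp = 0.000000, Gamma_ppq = 0.000000, Gamma_pqq = 0.417229, Gamma_qpp = 0.000000, Gamma_qpq = 0.000000, Gamma_qqq = -0.560227; k2 = (1.880803, -0.654228, -0.178580, 0.239785)
  k3: at (p, q) = (1.711894, -0.942790), (dp/dtau, dq/dtau) = (1.882485, -0.650948); Gamma_ppp = 0.000000, Gamma_ppq = 0.000000, Gamma_pqq = 0.417309, Gamma_qpp = 0.000000, Gamma_qpq = 0.000000, Gamma_qqq = -0.556390; k3 = (1.882485, -0.650948, -0.176828, 0.235761)
  k4: at (p, q) = (1.947415, -1.023749), (dp/dtau, dq/dtau) = (1.860600, -0.621981); Gamma_ppp = 0.000000, Gamma_ppq = 0.000000, Gamma_pqq = 0.411063, Gamma_qpp = 0.000000, Gamma_qpq = 0.000000, Gamma_qqq = -0.646229; k4 = (1.860600, -0.621981, -0.159024, 0.250000)
  Y <- Y + (h/6)(k1 + 2k2 + 2k3 + k4): p = 1.9473, q = -1.0241, dp/dtau = 1.8606, dq/dtau = -0.6220
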